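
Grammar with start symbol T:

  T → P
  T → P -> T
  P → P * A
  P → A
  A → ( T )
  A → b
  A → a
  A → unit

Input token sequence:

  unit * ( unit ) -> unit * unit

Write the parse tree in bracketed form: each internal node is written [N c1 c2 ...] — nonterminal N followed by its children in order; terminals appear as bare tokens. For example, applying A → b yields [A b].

T
P -> T
P * A -> T
A * A -> T
unit * A -> T
unit * ( T ) -> T
unit * ( P ) -> T
unit * ( A ) -> T
unit * ( unit ) -> T
unit * ( unit ) -> P
unit * ( unit ) -> P * A
unit * ( unit ) -> A * A
unit * ( unit ) -> unit * A
unit * ( unit ) -> unit * unit

[T [P [P [A unit]] * [A ( [T [P [A unit]]] )]] -> [T [P [P [A unit]] * [A unit]]]]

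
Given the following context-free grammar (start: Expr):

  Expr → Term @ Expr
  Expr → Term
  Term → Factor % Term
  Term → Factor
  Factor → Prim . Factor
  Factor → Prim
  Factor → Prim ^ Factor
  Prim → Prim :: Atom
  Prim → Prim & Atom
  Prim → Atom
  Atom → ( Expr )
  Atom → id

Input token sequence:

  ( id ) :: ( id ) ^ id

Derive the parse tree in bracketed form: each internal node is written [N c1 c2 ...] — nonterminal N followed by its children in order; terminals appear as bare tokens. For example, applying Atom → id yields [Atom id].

Expr
Term
Factor
Prim ^ Factor
Prim :: Atom ^ Factor
Atom :: Atom ^ Factor
( Expr ) :: Atom ^ Factor
( Term ) :: Atom ^ Factor
( Factor ) :: Atom ^ Factor
( Prim ) :: Atom ^ Factor
( Atom ) :: Atom ^ Factor
( id ) :: Atom ^ Factor
( id ) :: ( Expr ) ^ Factor
( id ) :: ( Term ) ^ Factor
( id ) :: ( Factor ) ^ Factor
( id ) :: ( Prim ) ^ Factor
( id ) :: ( Atom ) ^ Factor
( id ) :: ( id ) ^ Factor
( id ) :: ( id ) ^ Prim
( id ) :: ( id ) ^ Atom
( id ) :: ( id ) ^ id

[Expr [Term [Factor [Prim [Prim [Atom ( [Expr [Term [Factor [Prim [Atom id]]]]] )]] :: [Atom ( [Expr [Term [Factor [Prim [Atom id]]]]] )]] ^ [Factor [Prim [Atom id]]]]]]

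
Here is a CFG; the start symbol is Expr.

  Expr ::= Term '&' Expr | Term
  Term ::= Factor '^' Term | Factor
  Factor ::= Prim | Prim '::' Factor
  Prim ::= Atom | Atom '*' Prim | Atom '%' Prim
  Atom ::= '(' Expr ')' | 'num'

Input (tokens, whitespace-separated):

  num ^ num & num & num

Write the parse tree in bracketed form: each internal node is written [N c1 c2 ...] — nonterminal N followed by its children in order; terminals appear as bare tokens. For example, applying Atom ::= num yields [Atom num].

[Expr [Term [Factor [Prim [Atom num]]] ^ [Term [Factor [Prim [Atom num]]]]] & [Expr [Term [Factor [Prim [Atom num]]]] & [Expr [Term [Factor [Prim [Atom num]]]]]]]

Expr
Term & Expr
Factor ^ Term & Expr
Prim ^ Term & Expr
Atom ^ Term & Expr
num ^ Term & Expr
num ^ Factor & Expr
num ^ Prim & Expr
num ^ Atom & Expr
num ^ num & Expr
num ^ num & Term & Expr
num ^ num & Factor & Expr
num ^ num & Prim & Expr
num ^ num & Atom & Expr
num ^ num & num & Expr
num ^ num & num & Term
num ^ num & num & Factor
num ^ num & num & Prim
num ^ num & num & Atom
num ^ num & num & num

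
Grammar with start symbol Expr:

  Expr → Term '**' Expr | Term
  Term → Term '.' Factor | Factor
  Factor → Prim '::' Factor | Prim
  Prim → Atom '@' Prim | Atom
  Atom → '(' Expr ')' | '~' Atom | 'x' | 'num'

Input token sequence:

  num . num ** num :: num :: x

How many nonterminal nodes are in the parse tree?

[Expr [Term [Term [Factor [Prim [Atom num]]]] . [Factor [Prim [Atom num]]]] ** [Expr [Term [Factor [Prim [Atom num]] :: [Factor [Prim [Atom num]] :: [Factor [Prim [Atom x]]]]]]]]

20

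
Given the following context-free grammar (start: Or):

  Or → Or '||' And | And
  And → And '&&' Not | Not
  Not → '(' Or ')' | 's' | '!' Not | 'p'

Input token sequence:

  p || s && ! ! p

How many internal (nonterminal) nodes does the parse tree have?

[Or [Or [And [Not p]]] || [And [And [Not s]] && [Not ! [Not ! [Not p]]]]]

10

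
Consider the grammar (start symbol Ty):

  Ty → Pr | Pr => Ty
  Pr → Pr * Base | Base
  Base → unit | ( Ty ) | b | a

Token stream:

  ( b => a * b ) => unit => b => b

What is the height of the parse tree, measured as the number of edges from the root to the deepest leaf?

8

[Ty [Pr [Base ( [Ty [Pr [Base b]] => [Ty [Pr [Pr [Base a]] * [Base b]]]] )]] => [Ty [Pr [Base unit]] => [Ty [Pr [Base b]] => [Ty [Pr [Base b]]]]]]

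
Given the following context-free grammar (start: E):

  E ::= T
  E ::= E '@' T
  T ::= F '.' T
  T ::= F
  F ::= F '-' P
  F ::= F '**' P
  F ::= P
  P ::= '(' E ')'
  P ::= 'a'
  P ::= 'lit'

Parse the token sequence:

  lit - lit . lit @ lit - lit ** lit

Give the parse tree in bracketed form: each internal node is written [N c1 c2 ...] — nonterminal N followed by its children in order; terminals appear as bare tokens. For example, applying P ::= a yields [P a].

[E [E [T [F [F [P lit]] - [P lit]] . [T [F [P lit]]]]] @ [T [F [F [F [P lit]] - [P lit]] ** [P lit]]]]

E
E @ T
T @ T
F . T @ T
F - P . T @ T
P - P . T @ T
lit - P . T @ T
lit - lit . T @ T
lit - lit . F @ T
lit - lit . P @ T
lit - lit . lit @ T
lit - lit . lit @ F
lit - lit . lit @ F ** P
lit - lit . lit @ F - P ** P
lit - lit . lit @ P - P ** P
lit - lit . lit @ lit - P ** P
lit - lit . lit @ lit - lit ** P
lit - lit . lit @ lit - lit ** lit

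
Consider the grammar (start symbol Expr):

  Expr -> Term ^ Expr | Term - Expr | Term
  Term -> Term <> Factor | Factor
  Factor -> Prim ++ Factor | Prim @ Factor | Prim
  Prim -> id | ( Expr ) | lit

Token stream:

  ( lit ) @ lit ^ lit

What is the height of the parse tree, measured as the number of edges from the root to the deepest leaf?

8

[Expr [Term [Factor [Prim ( [Expr [Term [Factor [Prim lit]]]] )] @ [Factor [Prim lit]]]] ^ [Expr [Term [Factor [Prim lit]]]]]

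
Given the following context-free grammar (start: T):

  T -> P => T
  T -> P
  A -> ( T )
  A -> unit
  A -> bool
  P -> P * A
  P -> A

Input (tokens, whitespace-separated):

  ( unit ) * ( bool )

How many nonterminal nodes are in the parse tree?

11

[T [P [P [A ( [T [P [A unit]]] )]] * [A ( [T [P [A bool]]] )]]]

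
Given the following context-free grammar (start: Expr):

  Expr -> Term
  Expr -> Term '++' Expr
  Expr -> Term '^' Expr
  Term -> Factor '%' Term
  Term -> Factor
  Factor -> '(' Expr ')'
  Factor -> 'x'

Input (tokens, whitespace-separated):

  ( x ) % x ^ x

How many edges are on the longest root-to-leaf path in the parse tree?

[Expr [Term [Factor ( [Expr [Term [Factor x]]] )] % [Term [Factor x]]] ^ [Expr [Term [Factor x]]]]

6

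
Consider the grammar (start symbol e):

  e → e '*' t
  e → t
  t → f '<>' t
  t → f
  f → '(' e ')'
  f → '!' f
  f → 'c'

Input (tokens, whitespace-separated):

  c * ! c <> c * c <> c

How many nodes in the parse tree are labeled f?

[e [e [e [t [f c]]] * [t [f ! [f c]] <> [t [f c]]]] * [t [f c] <> [t [f c]]]]

6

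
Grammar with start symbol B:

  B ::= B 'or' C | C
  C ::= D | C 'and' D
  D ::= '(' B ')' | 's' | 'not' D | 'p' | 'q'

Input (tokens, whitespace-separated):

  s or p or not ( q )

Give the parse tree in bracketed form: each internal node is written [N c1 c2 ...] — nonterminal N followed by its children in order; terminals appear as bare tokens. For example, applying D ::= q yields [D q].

B
B or C
B or C or C
C or C or C
D or C or C
s or C or C
s or D or C
s or p or C
s or p or D
s or p or not D
s or p or not ( B )
s or p or not ( C )
s or p or not ( D )
s or p or not ( q )

[B [B [B [C [D s]]] or [C [D p]]] or [C [D not [D ( [B [C [D q]]] )]]]]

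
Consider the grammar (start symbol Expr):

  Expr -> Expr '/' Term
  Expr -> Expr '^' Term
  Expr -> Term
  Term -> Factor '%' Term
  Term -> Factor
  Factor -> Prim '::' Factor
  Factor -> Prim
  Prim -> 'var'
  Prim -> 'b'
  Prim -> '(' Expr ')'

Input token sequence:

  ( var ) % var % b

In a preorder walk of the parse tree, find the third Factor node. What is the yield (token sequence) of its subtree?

var

[Expr [Term [Factor [Prim ( [Expr [Term [Factor [Prim var]]]] )]] % [Term [Factor [Prim var]] % [Term [Factor [Prim b]]]]]]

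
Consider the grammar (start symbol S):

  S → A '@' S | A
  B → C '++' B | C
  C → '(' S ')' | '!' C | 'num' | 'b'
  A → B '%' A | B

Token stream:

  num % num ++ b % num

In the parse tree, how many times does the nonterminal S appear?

1

[S [A [B [C num]] % [A [B [C num] ++ [B [C b]]] % [A [B [C num]]]]]]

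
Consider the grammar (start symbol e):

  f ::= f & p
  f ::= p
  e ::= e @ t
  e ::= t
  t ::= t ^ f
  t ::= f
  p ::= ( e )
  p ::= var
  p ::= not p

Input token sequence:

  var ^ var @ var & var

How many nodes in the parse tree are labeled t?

3

[e [e [t [t [f [p var]]] ^ [f [p var]]]] @ [t [f [f [p var]] & [p var]]]]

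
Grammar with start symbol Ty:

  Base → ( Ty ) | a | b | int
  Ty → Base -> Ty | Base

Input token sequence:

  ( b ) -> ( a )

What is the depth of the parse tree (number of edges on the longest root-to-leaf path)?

[Ty [Base ( [Ty [Base b]] )] -> [Ty [Base ( [Ty [Base a]] )]]]

5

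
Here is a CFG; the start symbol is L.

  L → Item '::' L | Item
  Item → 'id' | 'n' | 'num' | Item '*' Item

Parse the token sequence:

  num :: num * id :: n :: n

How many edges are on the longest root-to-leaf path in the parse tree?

[L [Item num] :: [L [Item [Item num] * [Item id]] :: [L [Item n] :: [L [Item n]]]]]

5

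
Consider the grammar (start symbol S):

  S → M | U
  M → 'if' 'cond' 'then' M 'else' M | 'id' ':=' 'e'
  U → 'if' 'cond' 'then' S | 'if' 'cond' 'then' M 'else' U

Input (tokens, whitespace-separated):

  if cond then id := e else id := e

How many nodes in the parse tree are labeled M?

3

[S [M if cond then [M id := e] else [M id := e]]]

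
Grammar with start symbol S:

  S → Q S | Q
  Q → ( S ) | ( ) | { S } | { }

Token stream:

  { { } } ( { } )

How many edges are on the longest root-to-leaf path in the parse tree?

5

[S [Q { [S [Q { }]] }] [S [Q ( [S [Q { }]] )]]]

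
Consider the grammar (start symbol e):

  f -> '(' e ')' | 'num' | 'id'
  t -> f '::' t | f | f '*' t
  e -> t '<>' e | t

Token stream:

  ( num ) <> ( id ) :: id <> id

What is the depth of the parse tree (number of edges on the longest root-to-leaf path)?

7

[e [t [f ( [e [t [f num]]] )]] <> [e [t [f ( [e [t [f id]]] )] :: [t [f id]]] <> [e [t [f id]]]]]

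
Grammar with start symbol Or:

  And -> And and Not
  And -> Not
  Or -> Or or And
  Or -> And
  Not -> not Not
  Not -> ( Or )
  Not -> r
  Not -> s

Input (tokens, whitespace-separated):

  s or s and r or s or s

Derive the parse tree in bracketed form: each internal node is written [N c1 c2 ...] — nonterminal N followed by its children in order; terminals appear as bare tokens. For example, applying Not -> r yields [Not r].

[Or [Or [Or [Or [And [Not s]]] or [And [And [Not s]] and [Not r]]] or [And [Not s]]] or [And [Not s]]]

Or
Or or And
Or or And or And
Or or And or And or And
And or And or And or And
Not or And or And or And
s or And or And or And
s or And and Not or And or And
s or Not and Not or And or And
s or s and Not or And or And
s or s and r or And or And
s or s and r or Not or And
s or s and r or s or And
s or s and r or s or Not
s or s and r or s or s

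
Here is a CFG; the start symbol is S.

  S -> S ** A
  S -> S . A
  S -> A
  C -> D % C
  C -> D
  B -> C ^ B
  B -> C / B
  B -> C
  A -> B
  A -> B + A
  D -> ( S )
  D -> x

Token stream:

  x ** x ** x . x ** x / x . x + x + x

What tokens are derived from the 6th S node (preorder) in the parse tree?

[S [S [S [S [S [S [A [B [C [D x]]]]] ** [A [B [C [D x]]]]] ** [A [B [C [D x]]]]] . [A [B [C [D x]]]]] ** [A [B [C [D x]] / [B [C [D x]]]]]] . [A [B [C [D x]]] + [A [B [C [D x]]] + [A [B [C [D x]]]]]]]

x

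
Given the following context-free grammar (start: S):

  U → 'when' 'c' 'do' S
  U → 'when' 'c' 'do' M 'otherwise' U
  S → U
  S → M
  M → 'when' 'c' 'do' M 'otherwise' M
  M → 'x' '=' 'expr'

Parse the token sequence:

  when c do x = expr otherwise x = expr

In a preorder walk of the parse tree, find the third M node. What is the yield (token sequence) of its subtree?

x = expr

[S [M when c do [M x = expr] otherwise [M x = expr]]]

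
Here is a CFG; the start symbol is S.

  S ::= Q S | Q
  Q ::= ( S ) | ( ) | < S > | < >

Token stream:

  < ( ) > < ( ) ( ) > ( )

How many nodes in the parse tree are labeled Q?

[S [Q < [S [Q ( )]] >] [S [Q < [S [Q ( )] [S [Q ( )]]] >] [S [Q ( )]]]]

6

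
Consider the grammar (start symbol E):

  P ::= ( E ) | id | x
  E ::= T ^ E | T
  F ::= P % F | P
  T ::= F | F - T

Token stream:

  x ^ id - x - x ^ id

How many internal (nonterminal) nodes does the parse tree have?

[E [T [F [P x]]] ^ [E [T [F [P id]] - [T [F [P x]] - [T [F [P x]]]]] ^ [E [T [F [P id]]]]]]

18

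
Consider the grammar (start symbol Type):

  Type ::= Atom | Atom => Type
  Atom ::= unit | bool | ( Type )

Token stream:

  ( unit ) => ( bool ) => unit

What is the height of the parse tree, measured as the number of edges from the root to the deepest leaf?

[Type [Atom ( [Type [Atom unit]] )] => [Type [Atom ( [Type [Atom bool]] )] => [Type [Atom unit]]]]

5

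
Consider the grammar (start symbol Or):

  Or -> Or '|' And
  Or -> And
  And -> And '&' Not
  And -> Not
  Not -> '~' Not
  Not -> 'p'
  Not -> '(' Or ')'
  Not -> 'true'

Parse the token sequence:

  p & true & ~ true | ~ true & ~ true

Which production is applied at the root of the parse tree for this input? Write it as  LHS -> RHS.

[Or [Or [And [And [And [Not p]] & [Not true]] & [Not ~ [Not true]]]] | [And [And [Not ~ [Not true]]] & [Not ~ [Not true]]]]

Or -> Or '|' And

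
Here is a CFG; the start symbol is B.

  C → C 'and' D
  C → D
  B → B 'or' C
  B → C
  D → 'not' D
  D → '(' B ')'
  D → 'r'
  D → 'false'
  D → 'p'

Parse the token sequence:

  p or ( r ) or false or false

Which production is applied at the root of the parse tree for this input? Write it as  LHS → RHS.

B → B 'or' C

[B [B [B [B [C [D p]]] or [C [D ( [B [C [D r]]] )]]] or [C [D false]]] or [C [D false]]]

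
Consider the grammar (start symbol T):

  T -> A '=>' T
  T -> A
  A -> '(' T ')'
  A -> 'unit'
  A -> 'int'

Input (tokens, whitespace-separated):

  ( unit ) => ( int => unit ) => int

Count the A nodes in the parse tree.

[T [A ( [T [A unit]] )] => [T [A ( [T [A int] => [T [A unit]]] )] => [T [A int]]]]

6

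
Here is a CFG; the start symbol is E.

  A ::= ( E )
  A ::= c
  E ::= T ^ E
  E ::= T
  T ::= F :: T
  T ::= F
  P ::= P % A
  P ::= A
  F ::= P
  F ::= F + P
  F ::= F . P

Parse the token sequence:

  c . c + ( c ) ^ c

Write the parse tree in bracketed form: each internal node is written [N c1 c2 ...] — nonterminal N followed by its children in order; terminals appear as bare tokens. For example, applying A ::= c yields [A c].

E
T ^ E
F ^ E
F + P ^ E
F . P + P ^ E
P . P + P ^ E
A . P + P ^ E
c . P + P ^ E
c . A + P ^ E
c . c + P ^ E
c . c + A ^ E
c . c + ( E ) ^ E
c . c + ( T ) ^ E
c . c + ( F ) ^ E
c . c + ( P ) ^ E
c . c + ( A ) ^ E
c . c + ( c ) ^ E
c . c + ( c ) ^ T
c . c + ( c ) ^ F
c . c + ( c ) ^ P
c . c + ( c ) ^ A
c . c + ( c ) ^ c

[E [T [F [F [F [P [A c]]] . [P [A c]]] + [P [A ( [E [T [F [P [A c]]]]] )]]]] ^ [E [T [F [P [A c]]]]]]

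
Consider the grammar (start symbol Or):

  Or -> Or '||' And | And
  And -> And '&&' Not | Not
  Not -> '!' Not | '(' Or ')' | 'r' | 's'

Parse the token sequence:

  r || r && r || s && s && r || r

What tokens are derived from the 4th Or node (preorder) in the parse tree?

r

[Or [Or [Or [Or [And [Not r]]] || [And [And [Not r]] && [Not r]]] || [And [And [And [Not s]] && [Not s]] && [Not r]]] || [And [Not r]]]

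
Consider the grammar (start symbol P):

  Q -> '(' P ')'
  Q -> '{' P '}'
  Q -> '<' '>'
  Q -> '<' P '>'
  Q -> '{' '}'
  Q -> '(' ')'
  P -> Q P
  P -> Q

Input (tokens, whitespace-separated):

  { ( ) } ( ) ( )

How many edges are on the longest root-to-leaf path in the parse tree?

[P [Q { [P [Q ( )]] }] [P [Q ( )] [P [Q ( )]]]]

4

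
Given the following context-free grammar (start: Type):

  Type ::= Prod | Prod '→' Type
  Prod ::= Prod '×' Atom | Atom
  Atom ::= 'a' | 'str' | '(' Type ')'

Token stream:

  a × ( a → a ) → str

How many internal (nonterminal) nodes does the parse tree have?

14

[Type [Prod [Prod [Atom a]] × [Atom ( [Type [Prod [Atom a]] → [Type [Prod [Atom a]]]] )]] → [Type [Prod [Atom str]]]]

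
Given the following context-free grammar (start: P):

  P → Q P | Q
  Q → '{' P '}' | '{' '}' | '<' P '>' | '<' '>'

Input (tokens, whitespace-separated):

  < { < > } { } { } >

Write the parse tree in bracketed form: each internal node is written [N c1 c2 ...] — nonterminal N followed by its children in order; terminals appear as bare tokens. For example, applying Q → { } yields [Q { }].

[P [Q < [P [Q { [P [Q < >]] }] [P [Q { }] [P [Q { }]]]] >]]

P
Q
< P >
< Q P >
< { P } P >
< { Q } P >
< { < > } P >
< { < > } Q P >
< { < > } { } P >
< { < > } { } Q >
< { < > } { } { } >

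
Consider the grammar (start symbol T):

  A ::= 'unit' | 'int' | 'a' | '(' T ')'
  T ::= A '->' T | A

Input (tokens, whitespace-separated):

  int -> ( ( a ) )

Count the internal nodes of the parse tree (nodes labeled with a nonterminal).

[T [A int] -> [T [A ( [T [A ( [T [A a]] )]] )]]]

8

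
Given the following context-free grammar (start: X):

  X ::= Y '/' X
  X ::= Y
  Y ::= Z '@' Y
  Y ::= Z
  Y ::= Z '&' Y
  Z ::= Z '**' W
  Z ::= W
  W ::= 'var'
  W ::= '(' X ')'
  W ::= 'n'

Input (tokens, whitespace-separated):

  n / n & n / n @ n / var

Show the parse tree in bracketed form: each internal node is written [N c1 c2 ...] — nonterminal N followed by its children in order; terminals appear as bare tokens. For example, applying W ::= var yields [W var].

X
Y / X
Z / X
W / X
n / X
n / Y / X
n / Z & Y / X
n / W & Y / X
n / n & Y / X
n / n & Z / X
n / n & W / X
n / n & n / X
n / n & n / Y / X
n / n & n / Z @ Y / X
n / n & n / W @ Y / X
n / n & n / n @ Y / X
n / n & n / n @ Z / X
n / n & n / n @ W / X
n / n & n / n @ n / X
n / n & n / n @ n / Y
n / n & n / n @ n / Z
n / n & n / n @ n / W
n / n & n / n @ n / var

[X [Y [Z [W n]]] / [X [Y [Z [W n]] & [Y [Z [W n]]]] / [X [Y [Z [W n]] @ [Y [Z [W n]]]] / [X [Y [Z [W var]]]]]]]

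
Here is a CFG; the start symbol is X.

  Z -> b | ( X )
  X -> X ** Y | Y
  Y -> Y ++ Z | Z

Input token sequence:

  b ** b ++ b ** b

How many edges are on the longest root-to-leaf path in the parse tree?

[X [X [X [Y [Z b]]] ** [Y [Y [Z b]] ++ [Z b]]] ** [Y [Z b]]]

5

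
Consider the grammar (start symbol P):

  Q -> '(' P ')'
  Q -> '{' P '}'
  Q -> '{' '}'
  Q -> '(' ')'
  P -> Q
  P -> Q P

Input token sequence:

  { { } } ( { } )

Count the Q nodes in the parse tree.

4

[P [Q { [P [Q { }]] }] [P [Q ( [P [Q { }]] )]]]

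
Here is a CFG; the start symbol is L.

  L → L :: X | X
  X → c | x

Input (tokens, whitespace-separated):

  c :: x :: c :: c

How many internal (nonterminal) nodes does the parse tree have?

8

[L [L [L [L [X c]] :: [X x]] :: [X c]] :: [X c]]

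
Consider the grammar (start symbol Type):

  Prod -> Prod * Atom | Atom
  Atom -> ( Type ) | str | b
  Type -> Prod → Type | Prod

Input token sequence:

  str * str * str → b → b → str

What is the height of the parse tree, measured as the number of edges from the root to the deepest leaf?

6

[Type [Prod [Prod [Prod [Atom str]] * [Atom str]] * [Atom str]] → [Type [Prod [Atom b]] → [Type [Prod [Atom b]] → [Type [Prod [Atom str]]]]]]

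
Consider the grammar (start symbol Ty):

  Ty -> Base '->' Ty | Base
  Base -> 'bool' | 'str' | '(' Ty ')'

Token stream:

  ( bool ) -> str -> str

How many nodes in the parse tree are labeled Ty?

4

[Ty [Base ( [Ty [Base bool]] )] -> [Ty [Base str] -> [Ty [Base str]]]]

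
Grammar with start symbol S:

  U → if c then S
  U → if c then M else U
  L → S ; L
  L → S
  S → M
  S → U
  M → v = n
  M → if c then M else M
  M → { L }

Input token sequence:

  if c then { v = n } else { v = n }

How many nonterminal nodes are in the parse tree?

10

[S [M if c then [M { [L [S [M v = n]]] }] else [M { [L [S [M v = n]]] }]]]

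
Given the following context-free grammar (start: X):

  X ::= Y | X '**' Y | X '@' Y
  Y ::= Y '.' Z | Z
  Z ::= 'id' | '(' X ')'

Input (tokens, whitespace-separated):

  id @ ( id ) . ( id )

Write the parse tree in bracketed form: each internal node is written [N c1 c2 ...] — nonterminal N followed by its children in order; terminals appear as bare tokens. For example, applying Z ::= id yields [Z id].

X
X @ Y
Y @ Y
Z @ Y
id @ Y
id @ Y . Z
id @ Z . Z
id @ ( X ) . Z
id @ ( Y ) . Z
id @ ( Z ) . Z
id @ ( id ) . Z
id @ ( id ) . ( X )
id @ ( id ) . ( Y )
id @ ( id ) . ( Z )
id @ ( id ) . ( id )

[X [X [Y [Z id]]] @ [Y [Y [Z ( [X [Y [Z id]]] )]] . [Z ( [X [Y [Z id]]] )]]]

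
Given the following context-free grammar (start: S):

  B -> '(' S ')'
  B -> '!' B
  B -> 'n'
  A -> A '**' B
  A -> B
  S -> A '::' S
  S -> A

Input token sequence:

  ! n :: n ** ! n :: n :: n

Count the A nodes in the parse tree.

5

[S [A [B ! [B n]]] :: [S [A [A [B n]] ** [B ! [B n]]] :: [S [A [B n]] :: [S [A [B n]]]]]]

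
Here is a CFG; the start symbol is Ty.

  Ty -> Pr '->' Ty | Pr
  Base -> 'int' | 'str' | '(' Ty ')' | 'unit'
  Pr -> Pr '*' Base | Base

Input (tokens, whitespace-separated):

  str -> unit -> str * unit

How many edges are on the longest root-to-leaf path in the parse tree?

[Ty [Pr [Base str]] -> [Ty [Pr [Base unit]] -> [Ty [Pr [Pr [Base str]] * [Base unit]]]]]

6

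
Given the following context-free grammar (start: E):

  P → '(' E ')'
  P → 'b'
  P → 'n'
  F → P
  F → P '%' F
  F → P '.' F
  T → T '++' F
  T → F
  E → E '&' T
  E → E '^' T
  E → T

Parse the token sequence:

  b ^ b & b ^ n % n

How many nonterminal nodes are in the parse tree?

18

[E [E [E [E [T [F [P b]]]] ^ [T [F [P b]]]] & [T [F [P b]]]] ^ [T [F [P n] % [F [P n]]]]]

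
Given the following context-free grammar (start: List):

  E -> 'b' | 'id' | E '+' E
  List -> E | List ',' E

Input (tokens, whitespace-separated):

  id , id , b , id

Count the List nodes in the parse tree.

[List [List [List [List [E id]] , [E id]] , [E b]] , [E id]]

4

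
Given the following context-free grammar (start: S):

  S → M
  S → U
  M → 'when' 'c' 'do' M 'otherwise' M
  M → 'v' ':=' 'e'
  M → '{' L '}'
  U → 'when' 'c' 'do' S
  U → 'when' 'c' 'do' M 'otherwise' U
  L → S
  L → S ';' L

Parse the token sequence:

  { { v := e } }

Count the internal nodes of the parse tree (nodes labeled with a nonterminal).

8

[S [M { [L [S [M { [L [S [M v := e]]] }]]] }]]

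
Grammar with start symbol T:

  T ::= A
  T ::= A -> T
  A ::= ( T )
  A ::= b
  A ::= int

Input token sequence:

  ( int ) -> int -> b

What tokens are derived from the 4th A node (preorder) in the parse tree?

[T [A ( [T [A int]] )] -> [T [A int] -> [T [A b]]]]

b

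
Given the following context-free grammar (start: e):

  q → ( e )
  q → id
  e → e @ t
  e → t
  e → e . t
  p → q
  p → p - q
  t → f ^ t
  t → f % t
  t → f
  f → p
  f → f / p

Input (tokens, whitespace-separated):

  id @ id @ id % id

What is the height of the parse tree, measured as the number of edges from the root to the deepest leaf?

7

[e [e [e [t [f [p [q id]]]]] @ [t [f [p [q id]]]]] @ [t [f [p [q id]]] % [t [f [p [q id]]]]]]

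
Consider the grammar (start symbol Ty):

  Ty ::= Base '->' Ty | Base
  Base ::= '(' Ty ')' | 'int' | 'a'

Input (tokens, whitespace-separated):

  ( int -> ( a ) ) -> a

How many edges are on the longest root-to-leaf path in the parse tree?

[Ty [Base ( [Ty [Base int] -> [Ty [Base ( [Ty [Base a]] )]]] )] -> [Ty [Base a]]]

7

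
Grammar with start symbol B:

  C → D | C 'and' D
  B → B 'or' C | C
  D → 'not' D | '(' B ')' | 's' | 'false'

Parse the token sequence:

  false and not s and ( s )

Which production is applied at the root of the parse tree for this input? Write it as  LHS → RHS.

[B [C [C [C [D false]] and [D not [D s]]] and [D ( [B [C [D s]]] )]]]

B → C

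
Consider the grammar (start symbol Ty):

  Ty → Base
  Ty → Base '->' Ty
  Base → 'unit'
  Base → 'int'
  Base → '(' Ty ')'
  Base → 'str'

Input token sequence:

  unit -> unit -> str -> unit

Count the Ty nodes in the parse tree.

[Ty [Base unit] -> [Ty [Base unit] -> [Ty [Base str] -> [Ty [Base unit]]]]]

4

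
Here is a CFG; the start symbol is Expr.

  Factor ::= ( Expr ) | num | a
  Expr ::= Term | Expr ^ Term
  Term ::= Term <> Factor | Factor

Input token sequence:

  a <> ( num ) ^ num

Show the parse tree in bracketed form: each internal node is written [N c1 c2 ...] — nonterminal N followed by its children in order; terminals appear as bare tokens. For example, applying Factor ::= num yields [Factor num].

Expr
Expr ^ Term
Term ^ Term
Term <> Factor ^ Term
Factor <> Factor ^ Term
a <> Factor ^ Term
a <> ( Expr ) ^ Term
a <> ( Term ) ^ Term
a <> ( Factor ) ^ Term
a <> ( num ) ^ Term
a <> ( num ) ^ Factor
a <> ( num ) ^ num

[Expr [Expr [Term [Term [Factor a]] <> [Factor ( [Expr [Term [Factor num]]] )]]] ^ [Term [Factor num]]]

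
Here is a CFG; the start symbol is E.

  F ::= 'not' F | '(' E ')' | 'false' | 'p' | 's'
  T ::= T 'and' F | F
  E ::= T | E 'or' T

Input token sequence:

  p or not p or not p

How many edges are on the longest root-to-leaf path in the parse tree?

5

[E [E [E [T [F p]]] or [T [F not [F p]]]] or [T [F not [F p]]]]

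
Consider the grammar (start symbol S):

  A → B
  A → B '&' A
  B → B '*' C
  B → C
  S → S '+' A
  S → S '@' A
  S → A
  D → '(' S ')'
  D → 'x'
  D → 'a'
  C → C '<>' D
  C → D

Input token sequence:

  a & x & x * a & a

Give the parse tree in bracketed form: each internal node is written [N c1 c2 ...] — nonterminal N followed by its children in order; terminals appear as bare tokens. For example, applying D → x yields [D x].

[S [A [B [C [D a]]] & [A [B [C [D x]]] & [A [B [B [C [D x]]] * [C [D a]]] & [A [B [C [D a]]]]]]]]

S
A
B & A
C & A
D & A
a & A
a & B & A
a & C & A
a & D & A
a & x & A
a & x & B & A
a & x & B * C & A
a & x & C * C & A
a & x & D * C & A
a & x & x * C & A
a & x & x * D & A
a & x & x * a & A
a & x & x * a & B
a & x & x * a & C
a & x & x * a & D
a & x & x * a & a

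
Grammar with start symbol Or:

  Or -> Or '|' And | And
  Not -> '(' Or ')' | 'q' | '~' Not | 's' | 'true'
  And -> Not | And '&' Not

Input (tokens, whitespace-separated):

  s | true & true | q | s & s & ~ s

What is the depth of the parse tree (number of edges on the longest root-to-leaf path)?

[Or [Or [Or [Or [And [Not s]]] | [And [And [Not true]] & [Not true]]] | [And [Not q]]] | [And [And [And [Not s]] & [Not s]] & [Not ~ [Not s]]]]

6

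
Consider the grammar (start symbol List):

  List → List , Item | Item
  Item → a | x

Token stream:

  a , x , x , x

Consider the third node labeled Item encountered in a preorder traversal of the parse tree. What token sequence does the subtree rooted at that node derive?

x

[List [List [List [List [Item a]] , [Item x]] , [Item x]] , [Item x]]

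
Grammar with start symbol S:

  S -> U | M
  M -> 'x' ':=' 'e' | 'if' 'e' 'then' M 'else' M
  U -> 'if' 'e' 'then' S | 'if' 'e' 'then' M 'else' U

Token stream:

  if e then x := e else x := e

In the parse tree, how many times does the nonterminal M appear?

3

[S [M if e then [M x := e] else [M x := e]]]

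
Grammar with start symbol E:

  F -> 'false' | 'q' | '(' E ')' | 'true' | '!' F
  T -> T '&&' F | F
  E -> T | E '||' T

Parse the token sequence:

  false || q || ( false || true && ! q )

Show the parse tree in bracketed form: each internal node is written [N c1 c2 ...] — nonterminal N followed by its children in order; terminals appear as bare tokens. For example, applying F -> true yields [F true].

E
E || T
E || T || T
T || T || T
F || T || T
false || T || T
false || F || T
false || q || T
false || q || F
false || q || ( E )
false || q || ( E || T )
false || q || ( T || T )
false || q || ( F || T )
false || q || ( false || T )
false || q || ( false || T && F )
false || q || ( false || F && F )
false || q || ( false || true && F )
false || q || ( false || true && ! F )
false || q || ( false || true && ! q )

[E [E [E [T [F false]]] || [T [F q]]] || [T [F ( [E [E [T [F false]]] || [T [T [F true]] && [F ! [F q]]]] )]]]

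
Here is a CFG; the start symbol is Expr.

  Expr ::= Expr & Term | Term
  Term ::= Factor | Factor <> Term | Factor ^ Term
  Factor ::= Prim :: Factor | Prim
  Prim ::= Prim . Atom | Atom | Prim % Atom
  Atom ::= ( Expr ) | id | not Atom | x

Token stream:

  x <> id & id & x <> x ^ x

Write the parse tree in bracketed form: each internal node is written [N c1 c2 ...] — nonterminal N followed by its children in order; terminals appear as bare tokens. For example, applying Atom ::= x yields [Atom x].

[Expr [Expr [Expr [Term [Factor [Prim [Atom x]]] <> [Term [Factor [Prim [Atom id]]]]]] & [Term [Factor [Prim [Atom id]]]]] & [Term [Factor [Prim [Atom x]]] <> [Term [Factor [Prim [Atom x]]] ^ [Term [Factor [Prim [Atom x]]]]]]]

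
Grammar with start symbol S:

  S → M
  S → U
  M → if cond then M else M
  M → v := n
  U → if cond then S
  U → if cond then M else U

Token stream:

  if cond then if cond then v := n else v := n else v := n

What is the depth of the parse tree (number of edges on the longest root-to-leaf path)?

[S [M if cond then [M if cond then [M v := n] else [M v := n]] else [M v := n]]]

4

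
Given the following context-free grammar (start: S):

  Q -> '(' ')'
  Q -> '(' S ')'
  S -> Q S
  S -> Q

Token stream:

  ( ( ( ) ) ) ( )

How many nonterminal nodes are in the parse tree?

[S [Q ( [S [Q ( [S [Q ( )]] )]] )] [S [Q ( )]]]

8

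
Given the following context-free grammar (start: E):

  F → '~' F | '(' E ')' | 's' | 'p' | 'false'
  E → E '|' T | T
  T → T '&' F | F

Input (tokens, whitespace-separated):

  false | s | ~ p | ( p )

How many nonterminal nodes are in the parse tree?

[E [E [E [E [T [F false]]] | [T [F s]]] | [T [F ~ [F p]]]] | [T [F ( [E [T [F p]]] )]]]

16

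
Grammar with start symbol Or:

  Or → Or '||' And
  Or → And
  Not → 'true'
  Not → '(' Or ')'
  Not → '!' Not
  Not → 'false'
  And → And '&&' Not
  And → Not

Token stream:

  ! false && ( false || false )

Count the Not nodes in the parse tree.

5

[Or [And [And [Not ! [Not false]]] && [Not ( [Or [Or [And [Not false]]] || [And [Not false]]] )]]]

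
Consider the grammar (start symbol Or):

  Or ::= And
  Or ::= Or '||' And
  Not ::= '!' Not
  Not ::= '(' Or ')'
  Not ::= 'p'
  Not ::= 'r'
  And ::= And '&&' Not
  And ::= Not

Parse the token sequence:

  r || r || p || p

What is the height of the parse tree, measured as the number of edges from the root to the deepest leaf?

[Or [Or [Or [Or [And [Not r]]] || [And [Not r]]] || [And [Not p]]] || [And [Not p]]]

6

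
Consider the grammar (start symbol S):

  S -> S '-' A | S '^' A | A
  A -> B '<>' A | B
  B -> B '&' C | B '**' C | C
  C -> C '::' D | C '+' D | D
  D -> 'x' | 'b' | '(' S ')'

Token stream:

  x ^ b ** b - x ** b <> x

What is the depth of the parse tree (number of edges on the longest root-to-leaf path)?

7

[S [S [S [A [B [C [D x]]]]] ^ [A [B [B [C [D b]]] ** [C [D b]]]]] - [A [B [B [C [D x]]] ** [C [D b]]] <> [A [B [C [D x]]]]]]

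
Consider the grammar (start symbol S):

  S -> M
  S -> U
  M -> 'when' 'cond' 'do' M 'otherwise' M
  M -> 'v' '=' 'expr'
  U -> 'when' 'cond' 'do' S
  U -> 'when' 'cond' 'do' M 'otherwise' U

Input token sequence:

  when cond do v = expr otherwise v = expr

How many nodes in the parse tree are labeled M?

[S [M when cond do [M v = expr] otherwise [M v = expr]]]

3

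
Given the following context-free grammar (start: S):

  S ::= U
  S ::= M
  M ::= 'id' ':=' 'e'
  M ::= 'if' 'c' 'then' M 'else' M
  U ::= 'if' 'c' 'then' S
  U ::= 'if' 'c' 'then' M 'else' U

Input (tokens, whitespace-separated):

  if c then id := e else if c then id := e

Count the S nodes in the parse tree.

2

[S [U if c then [M id := e] else [U if c then [S [M id := e]]]]]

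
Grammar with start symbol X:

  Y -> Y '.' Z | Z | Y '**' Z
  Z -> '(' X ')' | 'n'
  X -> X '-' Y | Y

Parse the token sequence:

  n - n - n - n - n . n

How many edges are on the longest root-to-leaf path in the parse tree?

7

[X [X [X [X [X [Y [Z n]]] - [Y [Z n]]] - [Y [Z n]]] - [Y [Z n]]] - [Y [Y [Z n]] . [Z n]]]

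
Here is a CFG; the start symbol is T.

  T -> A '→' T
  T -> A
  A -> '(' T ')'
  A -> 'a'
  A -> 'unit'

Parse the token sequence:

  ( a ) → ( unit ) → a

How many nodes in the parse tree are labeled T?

5

[T [A ( [T [A a]] )] → [T [A ( [T [A unit]] )] → [T [A a]]]]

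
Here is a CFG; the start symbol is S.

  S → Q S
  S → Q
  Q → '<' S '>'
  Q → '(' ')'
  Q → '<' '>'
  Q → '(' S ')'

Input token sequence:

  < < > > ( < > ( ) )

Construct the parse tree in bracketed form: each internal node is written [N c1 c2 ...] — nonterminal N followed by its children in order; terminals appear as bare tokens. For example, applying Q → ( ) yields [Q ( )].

S
Q S
< S > S
< Q > S
< < > > S
< < > > Q
< < > > ( S )
< < > > ( Q S )
< < > > ( < > S )
< < > > ( < > Q )
< < > > ( < > ( ) )

[S [Q < [S [Q < >]] >] [S [Q ( [S [Q < >] [S [Q ( )]]] )]]]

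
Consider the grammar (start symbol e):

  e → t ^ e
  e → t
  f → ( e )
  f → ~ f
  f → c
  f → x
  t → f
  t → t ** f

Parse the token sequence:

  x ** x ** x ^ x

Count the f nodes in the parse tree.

[e [t [t [t [f x]] ** [f x]] ** [f x]] ^ [e [t [f x]]]]

4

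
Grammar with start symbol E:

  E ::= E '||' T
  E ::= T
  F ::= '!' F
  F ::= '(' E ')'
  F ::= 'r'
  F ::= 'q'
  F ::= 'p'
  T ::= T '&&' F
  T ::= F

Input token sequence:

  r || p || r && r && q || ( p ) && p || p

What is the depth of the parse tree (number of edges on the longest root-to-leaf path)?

8

[E [E [E [E [E [T [F r]]] || [T [F p]]] || [T [T [T [F r]] && [F r]] && [F q]]] || [T [T [F ( [E [T [F p]]] )]] && [F p]]] || [T [F p]]]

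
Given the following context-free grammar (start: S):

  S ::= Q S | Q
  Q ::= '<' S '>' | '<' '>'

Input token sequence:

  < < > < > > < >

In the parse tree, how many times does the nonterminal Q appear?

[S [Q < [S [Q < >] [S [Q < >]]] >] [S [Q < >]]]

4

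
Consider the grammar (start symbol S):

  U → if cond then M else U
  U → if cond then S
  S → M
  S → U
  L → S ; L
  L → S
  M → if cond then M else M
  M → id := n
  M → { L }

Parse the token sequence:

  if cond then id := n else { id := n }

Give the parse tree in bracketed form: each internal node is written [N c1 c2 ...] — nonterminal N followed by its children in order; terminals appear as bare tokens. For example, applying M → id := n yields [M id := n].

[S [M if cond then [M id := n] else [M { [L [S [M id := n]]] }]]]

S
M
if cond then M else M
if cond then id := n else M
if cond then id := n else { L }
if cond then id := n else { S }
if cond then id := n else { M }
if cond then id := n else { id := n }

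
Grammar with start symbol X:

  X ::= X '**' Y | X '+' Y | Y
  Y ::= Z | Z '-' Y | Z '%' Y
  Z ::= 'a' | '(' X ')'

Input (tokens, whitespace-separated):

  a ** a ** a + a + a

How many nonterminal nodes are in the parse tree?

[X [X [X [X [X [Y [Z a]]] ** [Y [Z a]]] ** [Y [Z a]]] + [Y [Z a]]] + [Y [Z a]]]

15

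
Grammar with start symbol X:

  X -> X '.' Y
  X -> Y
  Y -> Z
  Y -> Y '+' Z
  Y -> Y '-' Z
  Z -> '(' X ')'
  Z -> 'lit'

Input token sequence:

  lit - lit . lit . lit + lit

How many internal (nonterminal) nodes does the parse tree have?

[X [X [X [Y [Y [Z lit]] - [Z lit]]] . [Y [Z lit]]] . [Y [Y [Z lit]] + [Z lit]]]

13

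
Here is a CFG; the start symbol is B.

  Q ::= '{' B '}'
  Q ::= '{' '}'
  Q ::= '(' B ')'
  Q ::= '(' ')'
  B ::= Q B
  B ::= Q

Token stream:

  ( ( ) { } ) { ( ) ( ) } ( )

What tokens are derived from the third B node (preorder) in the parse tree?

[B [Q ( [B [Q ( )] [B [Q { }]]] )] [B [Q { [B [Q ( )] [B [Q ( )]]] }] [B [Q ( )]]]]

{ }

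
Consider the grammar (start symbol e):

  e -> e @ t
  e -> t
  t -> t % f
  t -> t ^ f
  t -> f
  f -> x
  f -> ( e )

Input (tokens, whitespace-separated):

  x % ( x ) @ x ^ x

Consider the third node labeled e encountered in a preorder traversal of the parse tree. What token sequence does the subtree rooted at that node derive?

x

[e [e [t [t [f x]] % [f ( [e [t [f x]]] )]]] @ [t [t [f x]] ^ [f x]]]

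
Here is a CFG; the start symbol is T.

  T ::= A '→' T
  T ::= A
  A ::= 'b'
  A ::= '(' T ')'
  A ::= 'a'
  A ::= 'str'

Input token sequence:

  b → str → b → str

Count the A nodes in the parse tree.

[T [A b] → [T [A str] → [T [A b] → [T [A str]]]]]

4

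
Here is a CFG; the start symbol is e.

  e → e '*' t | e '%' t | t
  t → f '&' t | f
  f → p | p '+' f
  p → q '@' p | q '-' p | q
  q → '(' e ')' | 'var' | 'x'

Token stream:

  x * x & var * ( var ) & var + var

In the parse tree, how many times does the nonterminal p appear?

7

[e [e [e [t [f [p [q x]]]]] * [t [f [p [q x]]] & [t [f [p [q var]]]]]] * [t [f [p [q ( [e [t [f [p [q var]]]]] )]]] & [t [f [p [q var]] + [f [p [q var]]]]]]]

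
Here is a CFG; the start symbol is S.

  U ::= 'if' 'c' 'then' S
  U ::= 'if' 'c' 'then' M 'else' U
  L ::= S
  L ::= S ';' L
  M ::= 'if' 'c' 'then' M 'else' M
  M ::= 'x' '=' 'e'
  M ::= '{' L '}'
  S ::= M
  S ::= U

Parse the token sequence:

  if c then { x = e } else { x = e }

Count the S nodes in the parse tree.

3

[S [M if c then [M { [L [S [M x = e]]] }] else [M { [L [S [M x = e]]] }]]]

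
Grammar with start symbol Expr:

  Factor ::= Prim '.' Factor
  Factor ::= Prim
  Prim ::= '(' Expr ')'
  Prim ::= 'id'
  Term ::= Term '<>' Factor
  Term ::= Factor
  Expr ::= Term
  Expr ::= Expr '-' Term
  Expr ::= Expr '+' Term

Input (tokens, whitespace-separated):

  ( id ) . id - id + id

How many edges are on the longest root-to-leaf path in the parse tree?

10

[Expr [Expr [Expr [Term [Factor [Prim ( [Expr [Term [Factor [Prim id]]]] )] . [Factor [Prim id]]]]] - [Term [Factor [Prim id]]]] + [Term [Factor [Prim id]]]]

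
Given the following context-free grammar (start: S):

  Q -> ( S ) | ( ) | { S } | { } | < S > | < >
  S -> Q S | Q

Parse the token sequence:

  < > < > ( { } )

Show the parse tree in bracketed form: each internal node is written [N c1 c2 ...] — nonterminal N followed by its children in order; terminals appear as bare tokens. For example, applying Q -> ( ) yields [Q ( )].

[S [Q < >] [S [Q < >] [S [Q ( [S [Q { }]] )]]]]

S
Q S
< > S
< > Q S
< > < > S
< > < > Q
< > < > ( S )
< > < > ( Q )
< > < > ( { } )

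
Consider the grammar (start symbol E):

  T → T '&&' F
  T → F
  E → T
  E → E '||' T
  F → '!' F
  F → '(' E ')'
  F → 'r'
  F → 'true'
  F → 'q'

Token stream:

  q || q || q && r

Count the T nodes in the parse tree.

4

[E [E [E [T [F q]]] || [T [F q]]] || [T [T [F q]] && [F r]]]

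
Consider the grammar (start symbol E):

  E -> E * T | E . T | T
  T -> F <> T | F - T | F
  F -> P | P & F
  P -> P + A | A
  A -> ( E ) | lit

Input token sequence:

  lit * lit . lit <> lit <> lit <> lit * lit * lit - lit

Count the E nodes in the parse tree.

[E [E [E [E [E [T [F [P [A lit]]]]] * [T [F [P [A lit]]]]] . [T [F [P [A lit]]] <> [T [F [P [A lit]]] <> [T [F [P [A lit]]] <> [T [F [P [A lit]]]]]]]] * [T [F [P [A lit]]]]] * [T [F [P [A lit]]] - [T [F [P [A lit]]]]]]

5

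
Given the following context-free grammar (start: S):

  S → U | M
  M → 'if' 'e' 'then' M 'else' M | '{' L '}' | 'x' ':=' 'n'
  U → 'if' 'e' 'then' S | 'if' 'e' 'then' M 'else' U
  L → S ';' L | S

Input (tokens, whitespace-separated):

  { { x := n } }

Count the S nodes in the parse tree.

[S [M { [L [S [M { [L [S [M x := n]]] }]]] }]]

3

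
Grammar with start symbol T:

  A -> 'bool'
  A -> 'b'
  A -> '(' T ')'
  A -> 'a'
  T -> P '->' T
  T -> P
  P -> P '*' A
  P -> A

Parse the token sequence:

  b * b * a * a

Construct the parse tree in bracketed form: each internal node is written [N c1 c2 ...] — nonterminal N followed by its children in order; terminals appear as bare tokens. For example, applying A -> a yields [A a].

T
P
P * A
P * A * A
P * A * A * A
A * A * A * A
b * A * A * A
b * b * A * A
b * b * a * A
b * b * a * a

[T [P [P [P [P [A b]] * [A b]] * [A a]] * [A a]]]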